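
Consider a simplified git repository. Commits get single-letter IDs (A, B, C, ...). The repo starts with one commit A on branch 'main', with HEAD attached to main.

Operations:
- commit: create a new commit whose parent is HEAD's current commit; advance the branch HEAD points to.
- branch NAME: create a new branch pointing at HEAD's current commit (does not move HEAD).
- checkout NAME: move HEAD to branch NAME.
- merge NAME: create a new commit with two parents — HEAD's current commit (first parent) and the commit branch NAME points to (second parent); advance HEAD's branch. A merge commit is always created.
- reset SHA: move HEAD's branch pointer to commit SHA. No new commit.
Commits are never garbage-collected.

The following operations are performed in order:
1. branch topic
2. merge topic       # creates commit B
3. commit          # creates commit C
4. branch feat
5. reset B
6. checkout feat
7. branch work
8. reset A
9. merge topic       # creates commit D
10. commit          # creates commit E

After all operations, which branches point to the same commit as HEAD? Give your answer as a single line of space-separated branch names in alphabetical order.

Answer: feat

Derivation:
After op 1 (branch): HEAD=main@A [main=A topic=A]
After op 2 (merge): HEAD=main@B [main=B topic=A]
After op 3 (commit): HEAD=main@C [main=C topic=A]
After op 4 (branch): HEAD=main@C [feat=C main=C topic=A]
After op 5 (reset): HEAD=main@B [feat=C main=B topic=A]
After op 6 (checkout): HEAD=feat@C [feat=C main=B topic=A]
After op 7 (branch): HEAD=feat@C [feat=C main=B topic=A work=C]
After op 8 (reset): HEAD=feat@A [feat=A main=B topic=A work=C]
After op 9 (merge): HEAD=feat@D [feat=D main=B topic=A work=C]
After op 10 (commit): HEAD=feat@E [feat=E main=B topic=A work=C]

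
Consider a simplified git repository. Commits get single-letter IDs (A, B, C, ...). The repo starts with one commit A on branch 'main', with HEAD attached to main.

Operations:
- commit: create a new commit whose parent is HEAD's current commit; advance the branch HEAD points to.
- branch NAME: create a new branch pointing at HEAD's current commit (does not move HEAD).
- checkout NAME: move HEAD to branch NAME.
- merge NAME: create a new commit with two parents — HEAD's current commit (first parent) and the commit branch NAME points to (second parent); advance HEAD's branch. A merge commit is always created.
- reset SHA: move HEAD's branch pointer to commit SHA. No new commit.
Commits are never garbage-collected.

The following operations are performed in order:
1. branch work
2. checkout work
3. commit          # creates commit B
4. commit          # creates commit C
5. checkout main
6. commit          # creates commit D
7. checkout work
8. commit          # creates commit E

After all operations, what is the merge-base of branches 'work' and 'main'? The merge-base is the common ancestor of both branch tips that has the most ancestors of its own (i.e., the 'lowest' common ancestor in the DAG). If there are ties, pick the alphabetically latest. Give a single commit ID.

After op 1 (branch): HEAD=main@A [main=A work=A]
After op 2 (checkout): HEAD=work@A [main=A work=A]
After op 3 (commit): HEAD=work@B [main=A work=B]
After op 4 (commit): HEAD=work@C [main=A work=C]
After op 5 (checkout): HEAD=main@A [main=A work=C]
After op 6 (commit): HEAD=main@D [main=D work=C]
After op 7 (checkout): HEAD=work@C [main=D work=C]
After op 8 (commit): HEAD=work@E [main=D work=E]
ancestors(work=E): ['A', 'B', 'C', 'E']
ancestors(main=D): ['A', 'D']
common: ['A']

Answer: A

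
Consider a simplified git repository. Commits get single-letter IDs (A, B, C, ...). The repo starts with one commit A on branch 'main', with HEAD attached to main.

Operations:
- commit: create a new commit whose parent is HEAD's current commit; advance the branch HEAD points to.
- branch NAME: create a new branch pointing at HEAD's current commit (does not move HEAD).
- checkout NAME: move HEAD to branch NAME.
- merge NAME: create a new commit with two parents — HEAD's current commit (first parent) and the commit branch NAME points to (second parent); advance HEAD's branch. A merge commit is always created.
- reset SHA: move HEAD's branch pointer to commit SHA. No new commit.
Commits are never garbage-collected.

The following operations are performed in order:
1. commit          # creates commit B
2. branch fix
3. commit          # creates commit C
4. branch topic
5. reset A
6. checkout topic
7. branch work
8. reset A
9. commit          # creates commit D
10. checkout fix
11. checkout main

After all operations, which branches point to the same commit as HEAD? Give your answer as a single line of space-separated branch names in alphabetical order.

Answer: main

Derivation:
After op 1 (commit): HEAD=main@B [main=B]
After op 2 (branch): HEAD=main@B [fix=B main=B]
After op 3 (commit): HEAD=main@C [fix=B main=C]
After op 4 (branch): HEAD=main@C [fix=B main=C topic=C]
After op 5 (reset): HEAD=main@A [fix=B main=A topic=C]
After op 6 (checkout): HEAD=topic@C [fix=B main=A topic=C]
After op 7 (branch): HEAD=topic@C [fix=B main=A topic=C work=C]
After op 8 (reset): HEAD=topic@A [fix=B main=A topic=A work=C]
After op 9 (commit): HEAD=topic@D [fix=B main=A topic=D work=C]
After op 10 (checkout): HEAD=fix@B [fix=B main=A topic=D work=C]
After op 11 (checkout): HEAD=main@A [fix=B main=A topic=D work=C]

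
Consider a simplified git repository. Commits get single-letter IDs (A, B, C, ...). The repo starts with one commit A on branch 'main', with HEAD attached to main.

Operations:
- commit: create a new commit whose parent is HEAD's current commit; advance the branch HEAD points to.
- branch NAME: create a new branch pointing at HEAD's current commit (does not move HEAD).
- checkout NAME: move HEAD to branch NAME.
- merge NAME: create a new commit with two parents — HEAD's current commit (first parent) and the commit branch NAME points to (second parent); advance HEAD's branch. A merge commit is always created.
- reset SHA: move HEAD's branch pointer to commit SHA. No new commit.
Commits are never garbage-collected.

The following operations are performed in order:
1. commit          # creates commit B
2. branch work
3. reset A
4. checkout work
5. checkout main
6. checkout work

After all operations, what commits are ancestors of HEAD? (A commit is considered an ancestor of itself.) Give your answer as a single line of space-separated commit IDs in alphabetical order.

After op 1 (commit): HEAD=main@B [main=B]
After op 2 (branch): HEAD=main@B [main=B work=B]
After op 3 (reset): HEAD=main@A [main=A work=B]
After op 4 (checkout): HEAD=work@B [main=A work=B]
After op 5 (checkout): HEAD=main@A [main=A work=B]
After op 6 (checkout): HEAD=work@B [main=A work=B]

Answer: A B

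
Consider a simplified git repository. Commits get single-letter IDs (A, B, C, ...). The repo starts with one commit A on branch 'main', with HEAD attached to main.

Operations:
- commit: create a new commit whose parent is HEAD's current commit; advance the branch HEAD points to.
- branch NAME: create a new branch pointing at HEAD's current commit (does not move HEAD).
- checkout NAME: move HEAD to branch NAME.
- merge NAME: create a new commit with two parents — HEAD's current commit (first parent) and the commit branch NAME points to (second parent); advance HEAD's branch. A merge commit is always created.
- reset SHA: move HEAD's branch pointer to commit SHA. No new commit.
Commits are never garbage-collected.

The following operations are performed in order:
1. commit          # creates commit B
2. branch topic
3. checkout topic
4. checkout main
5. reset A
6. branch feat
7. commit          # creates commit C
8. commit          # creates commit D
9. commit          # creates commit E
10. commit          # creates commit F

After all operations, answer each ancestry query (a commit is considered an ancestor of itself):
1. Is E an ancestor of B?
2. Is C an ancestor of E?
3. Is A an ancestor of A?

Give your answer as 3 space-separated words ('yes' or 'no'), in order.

Answer: no yes yes

Derivation:
After op 1 (commit): HEAD=main@B [main=B]
After op 2 (branch): HEAD=main@B [main=B topic=B]
After op 3 (checkout): HEAD=topic@B [main=B topic=B]
After op 4 (checkout): HEAD=main@B [main=B topic=B]
After op 5 (reset): HEAD=main@A [main=A topic=B]
After op 6 (branch): HEAD=main@A [feat=A main=A topic=B]
After op 7 (commit): HEAD=main@C [feat=A main=C topic=B]
After op 8 (commit): HEAD=main@D [feat=A main=D topic=B]
After op 9 (commit): HEAD=main@E [feat=A main=E topic=B]
After op 10 (commit): HEAD=main@F [feat=A main=F topic=B]
ancestors(B) = {A,B}; E in? no
ancestors(E) = {A,C,D,E}; C in? yes
ancestors(A) = {A}; A in? yes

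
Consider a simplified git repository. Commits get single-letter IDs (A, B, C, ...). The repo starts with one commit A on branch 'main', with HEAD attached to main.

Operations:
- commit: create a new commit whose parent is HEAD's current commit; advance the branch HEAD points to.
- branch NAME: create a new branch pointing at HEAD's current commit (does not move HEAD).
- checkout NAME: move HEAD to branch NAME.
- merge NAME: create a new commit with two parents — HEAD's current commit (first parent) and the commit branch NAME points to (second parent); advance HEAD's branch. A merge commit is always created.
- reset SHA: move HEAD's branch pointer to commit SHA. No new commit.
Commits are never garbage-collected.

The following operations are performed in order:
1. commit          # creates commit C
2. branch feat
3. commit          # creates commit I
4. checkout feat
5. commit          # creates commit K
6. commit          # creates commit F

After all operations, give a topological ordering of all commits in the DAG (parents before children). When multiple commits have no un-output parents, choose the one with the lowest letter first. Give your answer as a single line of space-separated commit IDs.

Answer: A C I K F

Derivation:
After op 1 (commit): HEAD=main@C [main=C]
After op 2 (branch): HEAD=main@C [feat=C main=C]
After op 3 (commit): HEAD=main@I [feat=C main=I]
After op 4 (checkout): HEAD=feat@C [feat=C main=I]
After op 5 (commit): HEAD=feat@K [feat=K main=I]
After op 6 (commit): HEAD=feat@F [feat=F main=I]
commit A: parents=[]
commit C: parents=['A']
commit F: parents=['K']
commit I: parents=['C']
commit K: parents=['C']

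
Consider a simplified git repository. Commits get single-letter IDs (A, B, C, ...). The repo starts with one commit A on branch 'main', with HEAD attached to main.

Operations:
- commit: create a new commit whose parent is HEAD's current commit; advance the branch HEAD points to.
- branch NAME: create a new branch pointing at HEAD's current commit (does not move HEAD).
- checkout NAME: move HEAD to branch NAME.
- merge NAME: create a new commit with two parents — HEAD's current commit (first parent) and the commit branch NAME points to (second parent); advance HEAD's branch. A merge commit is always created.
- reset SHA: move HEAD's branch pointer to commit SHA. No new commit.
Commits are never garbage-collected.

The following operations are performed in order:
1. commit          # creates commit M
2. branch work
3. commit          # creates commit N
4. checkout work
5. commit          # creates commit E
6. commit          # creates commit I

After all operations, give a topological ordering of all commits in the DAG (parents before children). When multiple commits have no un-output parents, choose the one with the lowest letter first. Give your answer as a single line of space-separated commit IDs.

After op 1 (commit): HEAD=main@M [main=M]
After op 2 (branch): HEAD=main@M [main=M work=M]
After op 3 (commit): HEAD=main@N [main=N work=M]
After op 4 (checkout): HEAD=work@M [main=N work=M]
After op 5 (commit): HEAD=work@E [main=N work=E]
After op 6 (commit): HEAD=work@I [main=N work=I]
commit A: parents=[]
commit E: parents=['M']
commit I: parents=['E']
commit M: parents=['A']
commit N: parents=['M']

Answer: A M E I N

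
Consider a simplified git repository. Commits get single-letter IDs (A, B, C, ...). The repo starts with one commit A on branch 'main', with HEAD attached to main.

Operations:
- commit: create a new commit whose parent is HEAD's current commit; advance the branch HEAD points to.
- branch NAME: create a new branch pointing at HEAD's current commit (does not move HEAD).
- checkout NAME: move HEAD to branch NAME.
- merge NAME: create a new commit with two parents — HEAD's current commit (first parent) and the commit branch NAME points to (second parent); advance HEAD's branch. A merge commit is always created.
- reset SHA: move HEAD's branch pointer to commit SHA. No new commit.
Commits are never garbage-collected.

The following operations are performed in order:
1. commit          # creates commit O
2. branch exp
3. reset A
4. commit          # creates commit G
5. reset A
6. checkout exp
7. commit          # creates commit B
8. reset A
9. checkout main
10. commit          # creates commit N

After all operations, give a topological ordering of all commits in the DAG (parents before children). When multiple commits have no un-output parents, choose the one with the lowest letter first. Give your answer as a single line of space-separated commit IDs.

Answer: A G N O B

Derivation:
After op 1 (commit): HEAD=main@O [main=O]
After op 2 (branch): HEAD=main@O [exp=O main=O]
After op 3 (reset): HEAD=main@A [exp=O main=A]
After op 4 (commit): HEAD=main@G [exp=O main=G]
After op 5 (reset): HEAD=main@A [exp=O main=A]
After op 6 (checkout): HEAD=exp@O [exp=O main=A]
After op 7 (commit): HEAD=exp@B [exp=B main=A]
After op 8 (reset): HEAD=exp@A [exp=A main=A]
After op 9 (checkout): HEAD=main@A [exp=A main=A]
After op 10 (commit): HEAD=main@N [exp=A main=N]
commit A: parents=[]
commit B: parents=['O']
commit G: parents=['A']
commit N: parents=['A']
commit O: parents=['A']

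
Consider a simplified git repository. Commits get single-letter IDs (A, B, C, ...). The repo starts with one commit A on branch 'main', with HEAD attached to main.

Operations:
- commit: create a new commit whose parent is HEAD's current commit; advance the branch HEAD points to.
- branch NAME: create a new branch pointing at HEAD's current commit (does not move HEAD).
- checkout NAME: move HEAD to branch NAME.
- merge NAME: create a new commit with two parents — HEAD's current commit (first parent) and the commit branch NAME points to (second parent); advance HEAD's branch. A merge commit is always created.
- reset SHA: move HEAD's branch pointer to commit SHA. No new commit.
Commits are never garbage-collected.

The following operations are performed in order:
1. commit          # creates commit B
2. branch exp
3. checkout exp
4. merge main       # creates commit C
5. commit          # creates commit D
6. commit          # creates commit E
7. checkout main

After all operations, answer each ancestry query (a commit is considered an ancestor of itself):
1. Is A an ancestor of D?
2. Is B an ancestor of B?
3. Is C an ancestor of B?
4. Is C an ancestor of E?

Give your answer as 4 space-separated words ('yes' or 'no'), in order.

Answer: yes yes no yes

Derivation:
After op 1 (commit): HEAD=main@B [main=B]
After op 2 (branch): HEAD=main@B [exp=B main=B]
After op 3 (checkout): HEAD=exp@B [exp=B main=B]
After op 4 (merge): HEAD=exp@C [exp=C main=B]
After op 5 (commit): HEAD=exp@D [exp=D main=B]
After op 6 (commit): HEAD=exp@E [exp=E main=B]
After op 7 (checkout): HEAD=main@B [exp=E main=B]
ancestors(D) = {A,B,C,D}; A in? yes
ancestors(B) = {A,B}; B in? yes
ancestors(B) = {A,B}; C in? no
ancestors(E) = {A,B,C,D,E}; C in? yes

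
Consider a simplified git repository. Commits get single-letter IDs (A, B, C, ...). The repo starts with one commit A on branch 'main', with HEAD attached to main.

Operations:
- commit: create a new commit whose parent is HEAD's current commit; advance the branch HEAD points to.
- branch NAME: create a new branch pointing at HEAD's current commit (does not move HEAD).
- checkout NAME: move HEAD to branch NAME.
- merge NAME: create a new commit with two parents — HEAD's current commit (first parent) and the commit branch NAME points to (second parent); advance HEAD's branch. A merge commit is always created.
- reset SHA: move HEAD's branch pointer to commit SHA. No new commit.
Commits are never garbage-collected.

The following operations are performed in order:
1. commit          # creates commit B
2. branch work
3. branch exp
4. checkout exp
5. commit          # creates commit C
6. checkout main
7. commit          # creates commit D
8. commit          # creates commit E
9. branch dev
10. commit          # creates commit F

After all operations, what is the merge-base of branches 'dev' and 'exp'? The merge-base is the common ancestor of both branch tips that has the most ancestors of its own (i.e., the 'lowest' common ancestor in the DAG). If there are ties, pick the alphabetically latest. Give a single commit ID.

Answer: B

Derivation:
After op 1 (commit): HEAD=main@B [main=B]
After op 2 (branch): HEAD=main@B [main=B work=B]
After op 3 (branch): HEAD=main@B [exp=B main=B work=B]
After op 4 (checkout): HEAD=exp@B [exp=B main=B work=B]
After op 5 (commit): HEAD=exp@C [exp=C main=B work=B]
After op 6 (checkout): HEAD=main@B [exp=C main=B work=B]
After op 7 (commit): HEAD=main@D [exp=C main=D work=B]
After op 8 (commit): HEAD=main@E [exp=C main=E work=B]
After op 9 (branch): HEAD=main@E [dev=E exp=C main=E work=B]
After op 10 (commit): HEAD=main@F [dev=E exp=C main=F work=B]
ancestors(dev=E): ['A', 'B', 'D', 'E']
ancestors(exp=C): ['A', 'B', 'C']
common: ['A', 'B']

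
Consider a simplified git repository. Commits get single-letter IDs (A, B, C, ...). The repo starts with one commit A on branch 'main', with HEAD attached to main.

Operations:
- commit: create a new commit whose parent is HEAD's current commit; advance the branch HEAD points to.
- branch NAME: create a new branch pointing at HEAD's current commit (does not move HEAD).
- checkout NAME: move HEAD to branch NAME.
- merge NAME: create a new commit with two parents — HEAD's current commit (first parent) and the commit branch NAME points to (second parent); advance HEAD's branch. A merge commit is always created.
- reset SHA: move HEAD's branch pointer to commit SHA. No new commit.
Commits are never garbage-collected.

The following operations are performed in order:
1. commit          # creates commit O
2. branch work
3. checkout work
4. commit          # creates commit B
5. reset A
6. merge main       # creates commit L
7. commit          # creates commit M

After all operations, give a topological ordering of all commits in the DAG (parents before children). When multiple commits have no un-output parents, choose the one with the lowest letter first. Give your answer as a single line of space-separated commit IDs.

Answer: A O B L M

Derivation:
After op 1 (commit): HEAD=main@O [main=O]
After op 2 (branch): HEAD=main@O [main=O work=O]
After op 3 (checkout): HEAD=work@O [main=O work=O]
After op 4 (commit): HEAD=work@B [main=O work=B]
After op 5 (reset): HEAD=work@A [main=O work=A]
After op 6 (merge): HEAD=work@L [main=O work=L]
After op 7 (commit): HEAD=work@M [main=O work=M]
commit A: parents=[]
commit B: parents=['O']
commit L: parents=['A', 'O']
commit M: parents=['L']
commit O: parents=['A']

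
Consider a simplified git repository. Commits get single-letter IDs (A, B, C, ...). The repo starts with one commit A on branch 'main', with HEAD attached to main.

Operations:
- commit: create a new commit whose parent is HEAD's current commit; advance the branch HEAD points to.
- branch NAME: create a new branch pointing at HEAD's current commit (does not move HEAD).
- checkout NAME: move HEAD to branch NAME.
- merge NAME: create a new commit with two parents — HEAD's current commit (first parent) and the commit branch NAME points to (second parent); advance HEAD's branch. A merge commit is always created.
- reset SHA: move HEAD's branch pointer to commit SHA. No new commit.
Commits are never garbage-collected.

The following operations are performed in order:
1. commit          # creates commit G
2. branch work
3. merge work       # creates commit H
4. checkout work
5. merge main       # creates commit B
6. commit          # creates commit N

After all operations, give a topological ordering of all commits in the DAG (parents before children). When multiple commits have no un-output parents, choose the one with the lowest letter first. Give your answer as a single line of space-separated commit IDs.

After op 1 (commit): HEAD=main@G [main=G]
After op 2 (branch): HEAD=main@G [main=G work=G]
After op 3 (merge): HEAD=main@H [main=H work=G]
After op 4 (checkout): HEAD=work@G [main=H work=G]
After op 5 (merge): HEAD=work@B [main=H work=B]
After op 6 (commit): HEAD=work@N [main=H work=N]
commit A: parents=[]
commit B: parents=['G', 'H']
commit G: parents=['A']
commit H: parents=['G', 'G']
commit N: parents=['B']

Answer: A G H B N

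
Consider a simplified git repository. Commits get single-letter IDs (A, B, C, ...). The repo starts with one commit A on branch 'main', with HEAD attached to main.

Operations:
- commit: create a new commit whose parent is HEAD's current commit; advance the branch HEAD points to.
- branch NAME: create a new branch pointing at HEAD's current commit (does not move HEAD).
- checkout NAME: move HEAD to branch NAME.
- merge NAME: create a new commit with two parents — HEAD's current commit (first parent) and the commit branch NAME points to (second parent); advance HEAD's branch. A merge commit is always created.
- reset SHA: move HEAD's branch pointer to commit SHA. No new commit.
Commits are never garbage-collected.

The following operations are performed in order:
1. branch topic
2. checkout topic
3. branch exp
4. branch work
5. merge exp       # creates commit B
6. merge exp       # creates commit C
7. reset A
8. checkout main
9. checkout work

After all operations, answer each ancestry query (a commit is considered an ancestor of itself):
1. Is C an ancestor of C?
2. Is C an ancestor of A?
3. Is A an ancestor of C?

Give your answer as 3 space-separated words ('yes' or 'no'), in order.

After op 1 (branch): HEAD=main@A [main=A topic=A]
After op 2 (checkout): HEAD=topic@A [main=A topic=A]
After op 3 (branch): HEAD=topic@A [exp=A main=A topic=A]
After op 4 (branch): HEAD=topic@A [exp=A main=A topic=A work=A]
After op 5 (merge): HEAD=topic@B [exp=A main=A topic=B work=A]
After op 6 (merge): HEAD=topic@C [exp=A main=A topic=C work=A]
After op 7 (reset): HEAD=topic@A [exp=A main=A topic=A work=A]
After op 8 (checkout): HEAD=main@A [exp=A main=A topic=A work=A]
After op 9 (checkout): HEAD=work@A [exp=A main=A topic=A work=A]
ancestors(C) = {A,B,C}; C in? yes
ancestors(A) = {A}; C in? no
ancestors(C) = {A,B,C}; A in? yes

Answer: yes no yes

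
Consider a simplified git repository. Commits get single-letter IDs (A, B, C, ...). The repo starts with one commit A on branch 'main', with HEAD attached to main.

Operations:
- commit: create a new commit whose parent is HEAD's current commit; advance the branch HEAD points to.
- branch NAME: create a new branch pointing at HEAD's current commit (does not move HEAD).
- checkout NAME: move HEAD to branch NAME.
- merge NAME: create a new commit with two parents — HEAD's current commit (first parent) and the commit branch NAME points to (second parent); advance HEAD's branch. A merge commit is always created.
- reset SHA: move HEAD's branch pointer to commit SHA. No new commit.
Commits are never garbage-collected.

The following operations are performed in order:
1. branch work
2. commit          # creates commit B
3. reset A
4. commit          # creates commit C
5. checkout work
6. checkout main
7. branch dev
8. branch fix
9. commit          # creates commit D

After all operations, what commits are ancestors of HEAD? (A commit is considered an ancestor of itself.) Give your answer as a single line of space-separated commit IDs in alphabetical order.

After op 1 (branch): HEAD=main@A [main=A work=A]
After op 2 (commit): HEAD=main@B [main=B work=A]
After op 3 (reset): HEAD=main@A [main=A work=A]
After op 4 (commit): HEAD=main@C [main=C work=A]
After op 5 (checkout): HEAD=work@A [main=C work=A]
After op 6 (checkout): HEAD=main@C [main=C work=A]
After op 7 (branch): HEAD=main@C [dev=C main=C work=A]
After op 8 (branch): HEAD=main@C [dev=C fix=C main=C work=A]
After op 9 (commit): HEAD=main@D [dev=C fix=C main=D work=A]

Answer: A C D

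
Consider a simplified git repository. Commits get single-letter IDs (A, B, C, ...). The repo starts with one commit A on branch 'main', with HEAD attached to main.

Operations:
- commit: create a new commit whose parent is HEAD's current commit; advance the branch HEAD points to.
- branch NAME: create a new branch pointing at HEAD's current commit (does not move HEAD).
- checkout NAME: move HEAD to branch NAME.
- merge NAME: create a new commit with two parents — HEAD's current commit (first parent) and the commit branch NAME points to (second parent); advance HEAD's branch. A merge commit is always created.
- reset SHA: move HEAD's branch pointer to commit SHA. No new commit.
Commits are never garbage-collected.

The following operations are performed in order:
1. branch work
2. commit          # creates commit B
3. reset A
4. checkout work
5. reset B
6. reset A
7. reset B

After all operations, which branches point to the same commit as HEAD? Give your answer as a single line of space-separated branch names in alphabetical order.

Answer: work

Derivation:
After op 1 (branch): HEAD=main@A [main=A work=A]
After op 2 (commit): HEAD=main@B [main=B work=A]
After op 3 (reset): HEAD=main@A [main=A work=A]
After op 4 (checkout): HEAD=work@A [main=A work=A]
After op 5 (reset): HEAD=work@B [main=A work=B]
After op 6 (reset): HEAD=work@A [main=A work=A]
After op 7 (reset): HEAD=work@B [main=A work=B]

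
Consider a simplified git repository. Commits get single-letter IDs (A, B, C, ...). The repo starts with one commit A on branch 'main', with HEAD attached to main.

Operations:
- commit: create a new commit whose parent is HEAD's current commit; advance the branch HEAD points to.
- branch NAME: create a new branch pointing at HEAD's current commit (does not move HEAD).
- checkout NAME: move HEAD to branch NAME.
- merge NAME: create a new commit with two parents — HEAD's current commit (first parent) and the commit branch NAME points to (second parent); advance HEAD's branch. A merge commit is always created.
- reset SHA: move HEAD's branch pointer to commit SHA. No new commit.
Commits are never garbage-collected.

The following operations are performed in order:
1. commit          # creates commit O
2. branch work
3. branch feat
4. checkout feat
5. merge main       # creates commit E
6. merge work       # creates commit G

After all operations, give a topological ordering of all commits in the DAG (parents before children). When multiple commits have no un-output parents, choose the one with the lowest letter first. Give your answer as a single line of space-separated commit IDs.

Answer: A O E G

Derivation:
After op 1 (commit): HEAD=main@O [main=O]
After op 2 (branch): HEAD=main@O [main=O work=O]
After op 3 (branch): HEAD=main@O [feat=O main=O work=O]
After op 4 (checkout): HEAD=feat@O [feat=O main=O work=O]
After op 5 (merge): HEAD=feat@E [feat=E main=O work=O]
After op 6 (merge): HEAD=feat@G [feat=G main=O work=O]
commit A: parents=[]
commit E: parents=['O', 'O']
commit G: parents=['E', 'O']
commit O: parents=['A']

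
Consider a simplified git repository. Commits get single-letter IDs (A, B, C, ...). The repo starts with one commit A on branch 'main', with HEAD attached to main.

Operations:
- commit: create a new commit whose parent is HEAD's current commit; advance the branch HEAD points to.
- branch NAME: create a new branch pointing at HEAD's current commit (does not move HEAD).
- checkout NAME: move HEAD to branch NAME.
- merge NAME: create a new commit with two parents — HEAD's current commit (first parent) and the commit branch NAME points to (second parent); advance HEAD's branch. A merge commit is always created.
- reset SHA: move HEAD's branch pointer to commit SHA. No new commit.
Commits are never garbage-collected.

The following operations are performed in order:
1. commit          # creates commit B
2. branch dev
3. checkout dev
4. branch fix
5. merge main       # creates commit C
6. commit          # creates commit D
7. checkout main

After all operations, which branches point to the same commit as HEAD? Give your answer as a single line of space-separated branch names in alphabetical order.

Answer: fix main

Derivation:
After op 1 (commit): HEAD=main@B [main=B]
After op 2 (branch): HEAD=main@B [dev=B main=B]
After op 3 (checkout): HEAD=dev@B [dev=B main=B]
After op 4 (branch): HEAD=dev@B [dev=B fix=B main=B]
After op 5 (merge): HEAD=dev@C [dev=C fix=B main=B]
After op 6 (commit): HEAD=dev@D [dev=D fix=B main=B]
After op 7 (checkout): HEAD=main@B [dev=D fix=B main=B]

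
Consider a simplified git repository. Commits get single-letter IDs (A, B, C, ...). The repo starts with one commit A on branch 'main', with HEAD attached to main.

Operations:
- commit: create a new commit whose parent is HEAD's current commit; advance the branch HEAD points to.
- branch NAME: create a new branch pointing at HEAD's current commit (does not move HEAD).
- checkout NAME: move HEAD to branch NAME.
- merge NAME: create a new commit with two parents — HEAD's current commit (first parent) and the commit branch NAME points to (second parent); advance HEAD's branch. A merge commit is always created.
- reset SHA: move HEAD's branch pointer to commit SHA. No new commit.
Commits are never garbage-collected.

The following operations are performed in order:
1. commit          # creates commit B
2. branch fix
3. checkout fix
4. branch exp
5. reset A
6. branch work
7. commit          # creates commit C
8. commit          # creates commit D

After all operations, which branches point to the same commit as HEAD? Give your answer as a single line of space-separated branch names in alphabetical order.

Answer: fix

Derivation:
After op 1 (commit): HEAD=main@B [main=B]
After op 2 (branch): HEAD=main@B [fix=B main=B]
After op 3 (checkout): HEAD=fix@B [fix=B main=B]
After op 4 (branch): HEAD=fix@B [exp=B fix=B main=B]
After op 5 (reset): HEAD=fix@A [exp=B fix=A main=B]
After op 6 (branch): HEAD=fix@A [exp=B fix=A main=B work=A]
After op 7 (commit): HEAD=fix@C [exp=B fix=C main=B work=A]
After op 8 (commit): HEAD=fix@D [exp=B fix=D main=B work=A]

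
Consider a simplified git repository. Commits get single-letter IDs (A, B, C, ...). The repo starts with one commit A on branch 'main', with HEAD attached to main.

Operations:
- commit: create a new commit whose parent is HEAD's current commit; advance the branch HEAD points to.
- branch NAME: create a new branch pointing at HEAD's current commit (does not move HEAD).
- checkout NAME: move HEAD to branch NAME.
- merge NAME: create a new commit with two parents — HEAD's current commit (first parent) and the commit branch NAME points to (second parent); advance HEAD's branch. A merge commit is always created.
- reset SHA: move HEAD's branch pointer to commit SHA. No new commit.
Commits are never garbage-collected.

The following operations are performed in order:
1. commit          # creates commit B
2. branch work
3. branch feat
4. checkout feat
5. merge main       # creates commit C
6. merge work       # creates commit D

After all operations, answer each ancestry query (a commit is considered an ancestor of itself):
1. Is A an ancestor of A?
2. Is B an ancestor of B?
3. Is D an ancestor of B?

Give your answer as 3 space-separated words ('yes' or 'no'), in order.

Answer: yes yes no

Derivation:
After op 1 (commit): HEAD=main@B [main=B]
After op 2 (branch): HEAD=main@B [main=B work=B]
After op 3 (branch): HEAD=main@B [feat=B main=B work=B]
After op 4 (checkout): HEAD=feat@B [feat=B main=B work=B]
After op 5 (merge): HEAD=feat@C [feat=C main=B work=B]
After op 6 (merge): HEAD=feat@D [feat=D main=B work=B]
ancestors(A) = {A}; A in? yes
ancestors(B) = {A,B}; B in? yes
ancestors(B) = {A,B}; D in? no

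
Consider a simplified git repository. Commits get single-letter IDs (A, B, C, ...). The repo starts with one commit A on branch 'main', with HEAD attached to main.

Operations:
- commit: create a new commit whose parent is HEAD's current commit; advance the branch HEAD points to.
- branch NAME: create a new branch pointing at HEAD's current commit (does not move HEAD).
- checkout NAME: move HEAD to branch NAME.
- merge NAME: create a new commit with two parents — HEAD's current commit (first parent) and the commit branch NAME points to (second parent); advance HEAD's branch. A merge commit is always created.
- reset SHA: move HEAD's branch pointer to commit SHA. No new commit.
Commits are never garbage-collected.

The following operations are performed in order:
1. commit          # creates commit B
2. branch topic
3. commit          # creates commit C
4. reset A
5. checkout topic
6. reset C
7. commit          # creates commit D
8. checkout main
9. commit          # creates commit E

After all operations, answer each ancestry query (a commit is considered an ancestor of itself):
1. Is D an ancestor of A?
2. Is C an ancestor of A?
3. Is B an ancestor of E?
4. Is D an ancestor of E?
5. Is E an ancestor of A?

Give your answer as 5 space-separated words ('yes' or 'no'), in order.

After op 1 (commit): HEAD=main@B [main=B]
After op 2 (branch): HEAD=main@B [main=B topic=B]
After op 3 (commit): HEAD=main@C [main=C topic=B]
After op 4 (reset): HEAD=main@A [main=A topic=B]
After op 5 (checkout): HEAD=topic@B [main=A topic=B]
After op 6 (reset): HEAD=topic@C [main=A topic=C]
After op 7 (commit): HEAD=topic@D [main=A topic=D]
After op 8 (checkout): HEAD=main@A [main=A topic=D]
After op 9 (commit): HEAD=main@E [main=E topic=D]
ancestors(A) = {A}; D in? no
ancestors(A) = {A}; C in? no
ancestors(E) = {A,E}; B in? no
ancestors(E) = {A,E}; D in? no
ancestors(A) = {A}; E in? no

Answer: no no no no no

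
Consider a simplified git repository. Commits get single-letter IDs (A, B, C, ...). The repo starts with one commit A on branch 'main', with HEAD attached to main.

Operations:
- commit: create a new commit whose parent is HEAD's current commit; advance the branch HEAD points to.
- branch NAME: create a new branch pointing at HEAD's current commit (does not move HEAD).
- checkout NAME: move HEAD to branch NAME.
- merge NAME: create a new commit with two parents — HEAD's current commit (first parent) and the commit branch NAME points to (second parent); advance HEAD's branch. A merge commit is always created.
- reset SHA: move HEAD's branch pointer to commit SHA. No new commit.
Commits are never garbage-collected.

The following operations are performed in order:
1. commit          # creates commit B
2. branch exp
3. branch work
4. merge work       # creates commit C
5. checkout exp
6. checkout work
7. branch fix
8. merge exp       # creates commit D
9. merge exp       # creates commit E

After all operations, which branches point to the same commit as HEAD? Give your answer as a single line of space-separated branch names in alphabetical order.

After op 1 (commit): HEAD=main@B [main=B]
After op 2 (branch): HEAD=main@B [exp=B main=B]
After op 3 (branch): HEAD=main@B [exp=B main=B work=B]
After op 4 (merge): HEAD=main@C [exp=B main=C work=B]
After op 5 (checkout): HEAD=exp@B [exp=B main=C work=B]
After op 6 (checkout): HEAD=work@B [exp=B main=C work=B]
After op 7 (branch): HEAD=work@B [exp=B fix=B main=C work=B]
After op 8 (merge): HEAD=work@D [exp=B fix=B main=C work=D]
After op 9 (merge): HEAD=work@E [exp=B fix=B main=C work=E]

Answer: work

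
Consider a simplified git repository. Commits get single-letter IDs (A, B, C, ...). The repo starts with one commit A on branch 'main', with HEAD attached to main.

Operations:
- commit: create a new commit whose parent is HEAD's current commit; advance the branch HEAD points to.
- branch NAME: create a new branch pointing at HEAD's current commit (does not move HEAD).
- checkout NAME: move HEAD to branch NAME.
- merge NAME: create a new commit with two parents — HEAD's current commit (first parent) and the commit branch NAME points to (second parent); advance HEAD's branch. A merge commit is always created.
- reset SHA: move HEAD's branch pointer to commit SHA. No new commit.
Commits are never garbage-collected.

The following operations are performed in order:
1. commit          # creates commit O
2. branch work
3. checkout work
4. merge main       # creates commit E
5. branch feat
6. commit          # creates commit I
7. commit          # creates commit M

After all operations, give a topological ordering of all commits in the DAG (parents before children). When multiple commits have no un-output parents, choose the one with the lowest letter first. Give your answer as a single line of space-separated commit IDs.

After op 1 (commit): HEAD=main@O [main=O]
After op 2 (branch): HEAD=main@O [main=O work=O]
After op 3 (checkout): HEAD=work@O [main=O work=O]
After op 4 (merge): HEAD=work@E [main=O work=E]
After op 5 (branch): HEAD=work@E [feat=E main=O work=E]
After op 6 (commit): HEAD=work@I [feat=E main=O work=I]
After op 7 (commit): HEAD=work@M [feat=E main=O work=M]
commit A: parents=[]
commit E: parents=['O', 'O']
commit I: parents=['E']
commit M: parents=['I']
commit O: parents=['A']

Answer: A O E I M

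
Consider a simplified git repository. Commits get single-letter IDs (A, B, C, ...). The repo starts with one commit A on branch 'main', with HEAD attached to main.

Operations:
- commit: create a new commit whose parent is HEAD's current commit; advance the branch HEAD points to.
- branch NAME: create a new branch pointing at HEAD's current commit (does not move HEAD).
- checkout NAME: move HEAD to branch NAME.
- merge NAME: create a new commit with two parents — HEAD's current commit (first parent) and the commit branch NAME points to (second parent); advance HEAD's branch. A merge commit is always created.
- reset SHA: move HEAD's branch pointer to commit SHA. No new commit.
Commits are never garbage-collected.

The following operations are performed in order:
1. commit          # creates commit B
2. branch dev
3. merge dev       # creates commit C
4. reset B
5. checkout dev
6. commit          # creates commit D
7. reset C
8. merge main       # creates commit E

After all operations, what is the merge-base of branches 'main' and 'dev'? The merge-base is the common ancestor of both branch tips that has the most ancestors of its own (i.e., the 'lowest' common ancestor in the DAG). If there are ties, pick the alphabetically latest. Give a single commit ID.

Answer: B

Derivation:
After op 1 (commit): HEAD=main@B [main=B]
After op 2 (branch): HEAD=main@B [dev=B main=B]
After op 3 (merge): HEAD=main@C [dev=B main=C]
After op 4 (reset): HEAD=main@B [dev=B main=B]
After op 5 (checkout): HEAD=dev@B [dev=B main=B]
After op 6 (commit): HEAD=dev@D [dev=D main=B]
After op 7 (reset): HEAD=dev@C [dev=C main=B]
After op 8 (merge): HEAD=dev@E [dev=E main=B]
ancestors(main=B): ['A', 'B']
ancestors(dev=E): ['A', 'B', 'C', 'E']
common: ['A', 'B']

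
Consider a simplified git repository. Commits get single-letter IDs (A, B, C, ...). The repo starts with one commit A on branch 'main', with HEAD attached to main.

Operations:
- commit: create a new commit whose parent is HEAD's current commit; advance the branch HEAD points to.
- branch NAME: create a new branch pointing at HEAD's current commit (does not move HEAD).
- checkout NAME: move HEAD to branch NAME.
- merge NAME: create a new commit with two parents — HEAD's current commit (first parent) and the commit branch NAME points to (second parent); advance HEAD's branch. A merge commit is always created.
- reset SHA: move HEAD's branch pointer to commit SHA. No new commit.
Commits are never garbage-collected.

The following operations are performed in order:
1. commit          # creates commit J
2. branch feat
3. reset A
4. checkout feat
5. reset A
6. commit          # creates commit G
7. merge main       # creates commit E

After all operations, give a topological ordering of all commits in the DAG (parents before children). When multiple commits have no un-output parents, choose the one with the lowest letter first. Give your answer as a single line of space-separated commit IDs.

After op 1 (commit): HEAD=main@J [main=J]
After op 2 (branch): HEAD=main@J [feat=J main=J]
After op 3 (reset): HEAD=main@A [feat=J main=A]
After op 4 (checkout): HEAD=feat@J [feat=J main=A]
After op 5 (reset): HEAD=feat@A [feat=A main=A]
After op 6 (commit): HEAD=feat@G [feat=G main=A]
After op 7 (merge): HEAD=feat@E [feat=E main=A]
commit A: parents=[]
commit E: parents=['G', 'A']
commit G: parents=['A']
commit J: parents=['A']

Answer: A G E J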